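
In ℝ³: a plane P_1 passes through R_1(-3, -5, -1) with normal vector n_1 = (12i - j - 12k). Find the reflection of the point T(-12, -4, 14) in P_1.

P_1: n_1·r = n_1·R_1 gives 12x - y - 12z = -19.
λ = (n·T − d)/|n|² = (-308 − (-19))/289 = -1.
Reflection = T − 2λn = (-12, -4, 14) − (-2)·(12, -1, -12) = (12, -6, -10).

(12, -6, -10)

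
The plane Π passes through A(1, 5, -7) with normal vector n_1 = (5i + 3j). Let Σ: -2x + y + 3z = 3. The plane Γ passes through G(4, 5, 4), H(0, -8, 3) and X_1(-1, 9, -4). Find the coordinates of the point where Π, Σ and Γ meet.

(1, 5, 0)

Π: n_1·r = n_1·A gives 5x + 3y = 20.
GH = (-4, -13, -1), GX_1 = (-5, 4, -8); a normal to Γ is GH × GX_1 = (108, -27, -81).
Using G: Γ has equation 108x - 27y - 81z = -27.
Solving the 3×3 linear system 5x + 3y = 20, -2x + y + 3z = 3, 108x - 27y - 81z = -27 (e.g. by elimination or Cramer's rule, determinant = 486) gives (1, 5, 0).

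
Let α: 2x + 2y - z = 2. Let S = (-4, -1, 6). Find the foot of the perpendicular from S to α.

Foot = S − λn with λ = (n·S − d)/|n|² = (-16 − 2)/9 = -2.
Foot = (-4, -1, 6) − (-2)·(2, 2, -1) = (0, 3, 4).

(0, 3, 4)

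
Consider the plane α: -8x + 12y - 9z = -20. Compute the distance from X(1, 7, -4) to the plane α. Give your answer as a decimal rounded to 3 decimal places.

n·X − d = (-8)·(1) + (12)·(7) + (-9)·(-4) − (-20) = 132; |n| = √289.
Distance = |132| / √289 = 132/√289 ≈ 7.765.

7.765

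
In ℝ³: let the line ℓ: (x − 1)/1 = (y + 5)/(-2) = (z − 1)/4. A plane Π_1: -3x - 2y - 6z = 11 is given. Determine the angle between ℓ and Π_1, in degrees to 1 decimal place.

ℓ has direction (1, -2, 4) through (1, -5, 1).
sin θ = |n·v| / (|n||v|) = |-23| / (√49 · √21) = 0.71700.
θ ≈ 45.8°.

45.8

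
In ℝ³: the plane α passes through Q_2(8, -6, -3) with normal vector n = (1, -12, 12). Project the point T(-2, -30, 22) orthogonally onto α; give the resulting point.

(-4, -6, -2)

α: n·r = n·Q_2 gives x - 12y + 12z = 44.
Foot = T − λn with λ = (n·T − d)/|n|² = (622 − 44)/289 = 2.
Foot = (-2, -30, 22) − 2·(1, -12, 12) = (-4, -6, -2).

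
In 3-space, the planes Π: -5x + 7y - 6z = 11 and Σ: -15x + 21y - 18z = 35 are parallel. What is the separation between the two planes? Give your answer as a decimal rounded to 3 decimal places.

Rescale Σ by 1/3: -5x + 7y - 6z = 35/3. Then distance = |11 − (35/3)| / √110 ≈ 0.064.

0.064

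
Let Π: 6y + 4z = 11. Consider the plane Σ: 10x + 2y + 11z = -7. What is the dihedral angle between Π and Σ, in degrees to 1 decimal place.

58.8

cos θ = |n₁·n₂| / (|n₁||n₂|) = |56| / (√52 · √225).
θ = arccos(0.51772) ≈ 58.8°.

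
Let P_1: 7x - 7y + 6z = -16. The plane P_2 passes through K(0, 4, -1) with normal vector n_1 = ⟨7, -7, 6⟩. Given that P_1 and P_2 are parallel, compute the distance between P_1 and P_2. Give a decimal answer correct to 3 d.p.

1.555

P_2: n_1·r = n_1·K gives 7x - 7y + 6z = -34.
Same normal n = (7, -7, 6) with |n| = √134; distance = |-16 − (-34)| / |n| = 18/√134 ≈ 1.555.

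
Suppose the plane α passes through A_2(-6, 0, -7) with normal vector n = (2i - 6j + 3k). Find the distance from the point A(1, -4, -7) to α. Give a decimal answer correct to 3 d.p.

α: n·r = n·A_2 gives 2x - 6y + 3z = -33.
n·A − d = (2)·(1) + (-6)·(-4) + (3)·(-7) − (-33) = 38; |n| = √49.
Distance = |38| / √49 = 38/√49 ≈ 5.429.

5.429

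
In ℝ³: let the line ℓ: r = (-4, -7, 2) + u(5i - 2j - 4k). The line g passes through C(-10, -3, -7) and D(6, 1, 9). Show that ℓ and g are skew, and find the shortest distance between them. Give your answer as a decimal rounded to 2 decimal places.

A direction vector for g is D − C = (16, 4, 16).
Common perpendicular direction n = (5, -2, -4) × (16, 4, 16) = (-16, -144, 52).
With w = (-10, -3, -7) − (-4, -7, 2) = (-6, 4, -9), w · n = -948.
Since n ≠ 0 the lines are not parallel, and w · n = -948 ≠ 0 so they do not intersect; hence they are skew.
Distance = |w · n| / |n| = |-948| / √23696 ≈ 6.16.

6.16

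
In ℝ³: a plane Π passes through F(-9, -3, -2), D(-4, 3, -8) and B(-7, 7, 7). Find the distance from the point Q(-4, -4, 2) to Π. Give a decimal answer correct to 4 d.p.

FD = (5, 6, -6), FB = (2, 10, 9); a normal to Π is FD × FB = (114, -57, 38).
Using F: Π has equation 114x - 57y + 38z = -931.
n·Q − d = (114)·(-4) + (-57)·(-4) + (38)·(2) − (-931) = 779; |n| = √17689.
Distance = |779| / √17689 = 779/√17689 ≈ 5.8571.

5.8571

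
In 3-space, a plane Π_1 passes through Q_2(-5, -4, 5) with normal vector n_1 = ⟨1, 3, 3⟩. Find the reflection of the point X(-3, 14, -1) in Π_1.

(-7, 2, -13)

Π_1: n_1·r = n_1·Q_2 gives x + 3y + 3z = -2.
λ = (n·X − d)/|n|² = (36 − (-2))/19 = 2.
Reflection = X − 2λn = (-3, 14, -1) − 4·(1, 3, 3) = (-7, 2, -13).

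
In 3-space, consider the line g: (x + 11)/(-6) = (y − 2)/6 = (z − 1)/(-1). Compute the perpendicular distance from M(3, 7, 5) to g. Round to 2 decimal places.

13.82

g has direction (-6, 6, -1) through (-11, 2, 1).
Taking (-11, 2, 1) on g with direction v = (-6, 6, -1): w = M − (-11, 2, 1) = (14, 5, 4), and w × v = (-29, -10, 114).
Distance = |w × v| / |v| = √13937 / √73 ≈ 13.82.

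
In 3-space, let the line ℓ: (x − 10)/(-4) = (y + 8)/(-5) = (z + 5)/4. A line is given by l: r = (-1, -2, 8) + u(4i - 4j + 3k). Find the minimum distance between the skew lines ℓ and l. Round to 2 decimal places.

ℓ has direction (-4, -5, 4) through (10, -8, -5).
Common perpendicular direction n = (-4, -5, 4) × (4, -4, 3) = (1, 28, 36).
With w = (-1, -2, 8) − (10, -8, -5) = (-11, 6, 13), w · n = 625.
Distance = |w · n| / |n| = |625| / √2081 ≈ 13.70.

13.70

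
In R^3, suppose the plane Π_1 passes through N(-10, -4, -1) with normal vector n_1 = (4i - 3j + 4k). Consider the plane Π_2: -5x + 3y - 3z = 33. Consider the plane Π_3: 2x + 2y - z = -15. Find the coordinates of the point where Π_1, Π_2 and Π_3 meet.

(-6, -4, -5)

Π_1: n_1·r = n_1·N gives 4x - 3y + 4z = -32.
Solving the 3×3 linear system 4x - 3y + 4z = -32, -5x + 3y - 3z = 33, 2x + 2y - z = -15 (e.g. by elimination or Cramer's rule, determinant = -19) gives (-6, -4, -5).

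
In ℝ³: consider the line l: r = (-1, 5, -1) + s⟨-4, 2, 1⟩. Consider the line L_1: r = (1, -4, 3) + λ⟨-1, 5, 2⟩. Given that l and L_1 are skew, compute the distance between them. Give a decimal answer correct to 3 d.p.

Common perpendicular direction n = (-4, 2, 1) × (-1, 5, 2) = (-1, 7, -18).
With w = (1, -4, 3) − (-1, 5, -1) = (2, -9, 4), w · n = -137.
Distance = |w · n| / |n| = |-137| / √374 ≈ 7.084.

7.084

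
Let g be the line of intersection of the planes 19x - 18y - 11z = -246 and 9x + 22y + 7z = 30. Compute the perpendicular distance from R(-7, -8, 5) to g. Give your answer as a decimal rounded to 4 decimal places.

10.0333

Direction of g: (19, -18, -11) × (9, 22, 7) = (116, -232, 580).
A point on g: solving the two plane equations with x = -9 gives (-9, 6, -3).
Taking (-9, 6, -3) on g with direction v = (116, -232, 580): w = R − (-9, 6, -3) = (2, -14, 8), and w × v = (-6264, -232, 1160).
Distance = |w × v| / |v| = √40637120 / √403680 ≈ 10.0333.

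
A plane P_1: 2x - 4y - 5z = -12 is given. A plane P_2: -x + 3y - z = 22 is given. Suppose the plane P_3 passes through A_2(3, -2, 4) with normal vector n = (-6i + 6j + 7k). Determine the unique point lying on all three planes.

(7, 9, -2)

P_3: n·r = n·A_2 gives -6x + 6y + 7z = -2.
Solving the 3×3 linear system 2x - 4y - 5z = -12, -x + 3y - z = 22, -6x + 6y + 7z = -2 (e.g. by elimination or Cramer's rule, determinant = -58) gives (7, 9, -2).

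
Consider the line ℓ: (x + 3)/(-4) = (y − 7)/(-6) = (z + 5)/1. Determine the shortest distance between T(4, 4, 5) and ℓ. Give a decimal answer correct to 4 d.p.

12.5698

ℓ has direction (-4, -6, 1) through (-3, 7, -5).
Taking (-3, 7, -5) on ℓ with direction v = (-4, -6, 1): w = T − (-3, 7, -5) = (7, -3, 10), and w × v = (57, -47, -54).
Distance = |w × v| / |v| = √8374 / √53 ≈ 12.5698.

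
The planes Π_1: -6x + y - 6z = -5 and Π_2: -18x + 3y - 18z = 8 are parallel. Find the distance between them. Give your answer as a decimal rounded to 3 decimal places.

0.897

Rescale Π_2 by 1/3: -6x + y - 6z = 8/3. Then distance = |-5 − (8/3)| / √73 ≈ 0.897.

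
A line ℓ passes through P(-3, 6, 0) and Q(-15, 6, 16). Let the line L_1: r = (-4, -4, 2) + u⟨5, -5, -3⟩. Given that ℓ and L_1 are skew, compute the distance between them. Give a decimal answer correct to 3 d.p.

3.661

A direction vector for ℓ is Q − P = (-12, 0, 16).
Common perpendicular direction n = (-12, 0, 16) × (5, -5, -3) = (80, 44, 60).
With w = (-4, -4, 2) − (-3, 6, 0) = (-1, -10, 2), w · n = -400.
Distance = |w · n| / |n| = |-400| / √11936 ≈ 3.661.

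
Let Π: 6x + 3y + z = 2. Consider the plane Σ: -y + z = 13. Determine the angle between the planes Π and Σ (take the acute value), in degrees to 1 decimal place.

cos θ = |n₁·n₂| / (|n₁||n₂|) = |-2| / (√46 · √2).
θ = arccos(0.20851) ≈ 78.0°.

78.0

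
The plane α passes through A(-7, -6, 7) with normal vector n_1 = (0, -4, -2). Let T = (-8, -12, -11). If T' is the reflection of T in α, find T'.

(-8, 12, 1)

α: n_1·r = n_1·A gives -4y - 2z = 10.
λ = (n·T − d)/|n|² = (70 − 10)/20 = 3.
Reflection = T − 2λn = (-8, -12, -11) − 6·(0, -4, -2) = (-8, 12, 1).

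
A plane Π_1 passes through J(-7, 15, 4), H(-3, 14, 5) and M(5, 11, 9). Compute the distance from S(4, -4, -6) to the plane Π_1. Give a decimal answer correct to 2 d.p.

JH = (4, -1, 1), JM = (12, -4, 5); a normal to Π_1 is JH × JM = (-1, -8, -4).
Using J: Π_1 has equation -x - 8y - 4z = -129.
n·S − d = (-1)·(4) + (-8)·(-4) + (-4)·(-6) − (-129) = 181; |n| = √81.
Distance = |181| / √81 = 181/√81 ≈ 20.11.

20.11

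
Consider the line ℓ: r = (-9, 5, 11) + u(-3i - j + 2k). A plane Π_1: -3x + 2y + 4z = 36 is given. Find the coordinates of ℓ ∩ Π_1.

(0, 8, 5)

Substitute r = (-9, 5, 11) + t(-3, -1, 2) into the plane: 81 + 15t = 36, so t = -3.
Intersection: (-9, 5, 11) + (-3)·(-3, -1, 2) = (0, 8, 5).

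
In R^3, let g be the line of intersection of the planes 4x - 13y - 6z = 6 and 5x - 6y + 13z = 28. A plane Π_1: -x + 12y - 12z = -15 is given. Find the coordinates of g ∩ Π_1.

Direction of g: (4, -13, -6) × (5, -6, 13) = (-205, -82, 41).
A point on g: solving the two plane equations with x = -2 gives (-2, -2, 2).
Substitute r = (-2, -2, 2) + t(-205, -82, 41) into the plane: -46 + (-1271)t = -15, so t = -1/41.
Intersection: (-2, -2, 2) + (-1/41)·(-205, -82, 41) = (3, 0, 1).

(3, 0, 1)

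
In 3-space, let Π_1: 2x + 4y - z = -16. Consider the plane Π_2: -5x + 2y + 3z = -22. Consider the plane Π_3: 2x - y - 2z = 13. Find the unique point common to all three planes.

Solving the 3×3 linear system 2x + 4y - z = -16, -5x + 2y + 3z = -22, 2x - y - 2z = 13 (e.g. by elimination or Cramer's rule, determinant = -19) gives (0, -5, -4).

(0, -5, -4)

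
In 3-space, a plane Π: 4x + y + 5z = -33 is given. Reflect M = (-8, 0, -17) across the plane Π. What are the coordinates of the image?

λ = (n·M − d)/|n|² = (-117 − (-33))/42 = -2.
Reflection = M − 2λn = (-8, 0, -17) − (-4)·(4, 1, 5) = (8, 4, 3).

(8, 4, 3)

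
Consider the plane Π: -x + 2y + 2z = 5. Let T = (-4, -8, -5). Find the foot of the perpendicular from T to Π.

(-7, -2, 1)

Foot = T − λn with λ = (n·T − d)/|n|² = (-22 − 5)/9 = -3.
Foot = (-4, -8, -5) − (-3)·(-1, 2, 2) = (-7, -2, 1).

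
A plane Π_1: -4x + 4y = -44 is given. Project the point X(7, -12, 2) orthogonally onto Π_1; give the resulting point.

(3, -8, 2)

Foot = X − λn with λ = (n·X − d)/|n|² = (-76 − (-44))/32 = -1.
Foot = (7, -12, 2) − (-1)·(-4, 4, 0) = (3, -8, 2).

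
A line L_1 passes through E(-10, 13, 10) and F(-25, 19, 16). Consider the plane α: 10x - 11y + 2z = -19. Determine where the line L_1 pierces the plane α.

(5, 7, 4)

A direction vector for L_1 is F − E = (-15, 6, 6).
Substitute r = (-10, 13, 10) + t(-15, 6, 6) into the plane: -223 + (-204)t = -19, so t = -1.
Intersection: (-10, 13, 10) + (-1)·(-15, 6, 6) = (5, 7, 4).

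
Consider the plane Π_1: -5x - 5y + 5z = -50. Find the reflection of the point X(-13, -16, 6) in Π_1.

λ = (n·X − d)/|n|² = (175 − (-50))/75 = 3.
Reflection = X − 2λn = (-13, -16, 6) − 6·(-5, -5, 5) = (17, 14, -24).

(17, 14, -24)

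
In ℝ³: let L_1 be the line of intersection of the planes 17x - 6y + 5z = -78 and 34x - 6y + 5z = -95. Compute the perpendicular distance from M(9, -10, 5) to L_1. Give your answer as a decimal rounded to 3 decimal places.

Direction of L_1: (17, -6, 5) × (34, -6, 5) = (0, 85, 102).
A point on L_1: solving the two plane equations with y = 6 gives (-1, 6, -5).
Taking (-1, 6, -5) on L_1 with direction v = (0, 85, 102): w = M − (-1, 6, -5) = (10, -16, 10), and w × v = (-2482, -1020, 850).
Distance = |w × v| / |v| = √7923224 / √17629 ≈ 21.200.

21.200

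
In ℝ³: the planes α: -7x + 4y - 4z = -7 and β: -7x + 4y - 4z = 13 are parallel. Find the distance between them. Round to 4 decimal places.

2.2222

Same normal n = (-7, 4, -4) with |n| = √81; distance = |-7 − 13| / |n| = 20/√81 ≈ 2.2222.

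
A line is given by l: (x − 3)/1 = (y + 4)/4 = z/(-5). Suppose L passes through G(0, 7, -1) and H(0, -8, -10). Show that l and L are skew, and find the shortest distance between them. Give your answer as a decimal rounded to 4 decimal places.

l has direction (1, 4, -5) through (3, -4, 0).
A direction vector for L is H − G = (0, -15, -9).
Common perpendicular direction n = (1, 4, -5) × (0, -15, -9) = (-111, 9, -15).
With w = (0, 7, -1) − (3, -4, 0) = (-3, 11, -1), w · n = 447.
Since n ≠ 0 the lines are not parallel, and w · n = 447 ≠ 0 so they do not intersect; hence they are skew.
Distance = |w · n| / |n| = |447| / √12627 ≈ 3.9779.

3.9779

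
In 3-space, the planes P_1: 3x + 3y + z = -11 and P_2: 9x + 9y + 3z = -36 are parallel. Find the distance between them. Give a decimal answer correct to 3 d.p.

0.229

Rescale P_2 by 1/3: 3x + 3y + z = -12. Then distance = |-11 − (-12)| / √19 ≈ 0.229.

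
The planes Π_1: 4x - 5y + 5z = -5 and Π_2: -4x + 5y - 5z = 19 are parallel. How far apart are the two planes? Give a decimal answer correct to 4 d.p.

1.7233

Rescale Π_2 by 1/(-1): 4x - 5y + 5z = -19. Then distance = |-5 − (-19)| / √66 ≈ 1.7233.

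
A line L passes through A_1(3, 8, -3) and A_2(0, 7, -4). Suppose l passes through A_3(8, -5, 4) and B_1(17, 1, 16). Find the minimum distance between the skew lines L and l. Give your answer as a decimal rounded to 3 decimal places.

A direction vector for L is A_2 − A_1 = (-3, -1, -1).
A direction vector for l is B_1 − A_3 = (9, 6, 12).
Common perpendicular direction n = (-3, -1, -1) × (9, 6, 12) = (-6, 27, -9).
With w = (8, -5, 4) − (3, 8, -3) = (5, -13, 7), w · n = -444.
Distance = |w · n| / |n| = |-444| / √846 ≈ 15.265.

15.265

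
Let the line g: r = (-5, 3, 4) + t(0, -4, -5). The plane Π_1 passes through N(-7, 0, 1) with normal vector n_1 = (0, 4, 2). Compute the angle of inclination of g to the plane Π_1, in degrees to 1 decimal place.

Π_1: n_1·r = n_1·N gives 4y + 2z = 2.
sin θ = |n·v| / (|n||v|) = |-26| / (√20 · √41) = 0.90796.
θ ≈ 65.2°.

65.2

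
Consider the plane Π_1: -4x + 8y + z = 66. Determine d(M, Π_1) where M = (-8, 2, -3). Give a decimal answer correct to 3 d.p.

2.333

n·M − d = (-4)·(-8) + (8)·(2) + (1)·(-3) − 66 = -21; |n| = √81.
Distance = |-21| / √81 = 21/√81 ≈ 2.333.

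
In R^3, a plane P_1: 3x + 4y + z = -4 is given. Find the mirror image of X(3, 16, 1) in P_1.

(-15, -8, -5)

λ = (n·X − d)/|n|² = (74 − (-4))/26 = 3.
Reflection = X − 2λn = (3, 16, 1) − 6·(3, 4, 1) = (-15, -8, -5).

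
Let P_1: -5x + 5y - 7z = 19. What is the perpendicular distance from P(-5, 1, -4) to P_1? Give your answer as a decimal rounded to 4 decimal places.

n·P − d = (-5)·(-5) + (5)·(1) + (-7)·(-4) − 19 = 39; |n| = √99.
Distance = |39| / √99 = 39/√99 ≈ 3.9196.

3.9196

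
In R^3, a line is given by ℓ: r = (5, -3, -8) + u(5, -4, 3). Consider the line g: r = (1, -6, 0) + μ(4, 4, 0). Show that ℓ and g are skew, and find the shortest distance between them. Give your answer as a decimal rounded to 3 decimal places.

Common perpendicular direction n = (5, -4, 3) × (4, 4, 0) = (-12, 12, 36).
With w = (1, -6, 0) − (5, -3, -8) = (-4, -3, 8), w · n = 300.
Since n ≠ 0 the lines are not parallel, and w · n = 300 ≠ 0 so they do not intersect; hence they are skew.
Distance = |w · n| / |n| = |300| / √1584 ≈ 7.538.

7.538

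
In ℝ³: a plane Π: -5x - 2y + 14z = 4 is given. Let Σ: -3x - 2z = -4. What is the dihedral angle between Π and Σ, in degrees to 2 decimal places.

76.09

cos θ = |n₁·n₂| / (|n₁||n₂|) = |-13| / (√225 · √13).
θ = arccos(0.24037) ≈ 76.09°.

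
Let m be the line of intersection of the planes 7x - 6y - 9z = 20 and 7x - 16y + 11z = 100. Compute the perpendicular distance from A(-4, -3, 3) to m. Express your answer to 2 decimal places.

Direction of m: (7, -6, -9) × (7, -16, 11) = (-210, -140, -70).
A point on m: solving the two plane equations with x = 8 gives (8, 0, 4).
Taking (8, 0, 4) on m with direction v = (-210, -140, -70): w = A − (8, 0, 4) = (-12, -3, -1), and w × v = (70, -630, 1050).
Distance = |w × v| / |v| = √1504300 / √68600 ≈ 4.68.

4.68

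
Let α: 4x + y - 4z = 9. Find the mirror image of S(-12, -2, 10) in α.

λ = (n·S − d)/|n|² = (-90 − 9)/33 = -3.
Reflection = S − 2λn = (-12, -2, 10) − (-6)·(4, 1, -4) = (12, 4, -14).

(12, 4, -14)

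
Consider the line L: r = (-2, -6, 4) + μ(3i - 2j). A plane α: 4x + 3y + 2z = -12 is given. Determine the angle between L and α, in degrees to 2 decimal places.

sin θ = |n·v| / (|n||v|) = |6| / (√29 · √13) = 0.30902.
θ ≈ 18.00°.

18.00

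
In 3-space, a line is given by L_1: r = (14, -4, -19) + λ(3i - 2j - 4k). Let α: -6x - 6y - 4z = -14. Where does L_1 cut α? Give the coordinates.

Substitute r = (14, -4, -19) + t(3, -2, -4) into the plane: 16 + 10t = -14, so t = -3.
Intersection: (14, -4, -19) + (-3)·(3, -2, -4) = (5, 2, -7).

(5, 2, -7)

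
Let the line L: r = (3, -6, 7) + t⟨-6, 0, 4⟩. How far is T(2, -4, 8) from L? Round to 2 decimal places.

2.02

Taking (3, -6, 7) on L with direction v = (-6, 0, 4): w = T − (3, -6, 7) = (-1, 2, 1), and w × v = (8, -2, 12).
Distance = |w × v| / |v| = √212 / √52 ≈ 2.02.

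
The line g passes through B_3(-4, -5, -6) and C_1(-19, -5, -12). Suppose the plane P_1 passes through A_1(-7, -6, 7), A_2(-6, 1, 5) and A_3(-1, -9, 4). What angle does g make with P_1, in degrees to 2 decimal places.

51.69

A direction vector for g is C_1 − B_3 = (-15, 0, -6).
A_1A_2 = (1, 7, -2), A_1A_3 = (6, -3, -3); a normal to P_1 is A_1A_2 × A_1A_3 = (-27, -9, -45).
Using A_1: P_1 has equation -27x - 9y - 45z = -72.
sin θ = |n·v| / (|n||v|) = |675| / (√2835 · √261) = 0.78471.
θ ≈ 51.69°.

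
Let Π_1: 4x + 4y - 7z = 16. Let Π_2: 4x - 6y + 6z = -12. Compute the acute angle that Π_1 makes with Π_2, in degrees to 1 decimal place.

cos θ = |n₁·n₂| / (|n₁||n₂|) = |-50| / (√81 · √88).
θ = arccos(0.59222) ≈ 53.7°.

53.7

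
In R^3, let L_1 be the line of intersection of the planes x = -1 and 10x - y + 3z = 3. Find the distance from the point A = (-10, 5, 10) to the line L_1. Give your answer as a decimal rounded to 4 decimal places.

9.7673

Direction of L_1: (1, 0, 0) × (10, -1, 3) = (0, -3, -1).
A point on L_1: solving the two plane equations with y = -1 gives (-1, -1, 4).
Taking (-1, -1, 4) on L_1 with direction v = (0, -3, -1): w = A − (-1, -1, 4) = (-9, 6, 6), and w × v = (12, -9, 27).
Distance = |w × v| / |v| = √954 / √10 ≈ 9.7673.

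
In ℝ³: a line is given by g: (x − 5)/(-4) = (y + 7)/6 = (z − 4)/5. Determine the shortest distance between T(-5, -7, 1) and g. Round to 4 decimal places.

10.0441

g has direction (-4, 6, 5) through (5, -7, 4).
Taking (5, -7, 4) on g with direction v = (-4, 6, 5): w = T − (5, -7, 4) = (-10, 0, -3), and w × v = (18, 62, -60).
Distance = |w × v| / |v| = √7768 / √77 ≈ 10.0441.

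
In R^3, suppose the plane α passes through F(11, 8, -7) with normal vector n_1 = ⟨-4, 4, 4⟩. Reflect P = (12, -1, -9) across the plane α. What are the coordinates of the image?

(4, 7, -1)

α: n_1·r = n_1·F gives -4x + 4y + 4z = -40.
λ = (n·P − d)/|n|² = (-88 − (-40))/48 = -1.
Reflection = P − 2λn = (12, -1, -9) − (-2)·(-4, 4, 4) = (4, 7, -1).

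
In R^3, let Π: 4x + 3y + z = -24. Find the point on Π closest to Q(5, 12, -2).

(-7, 3, -5)

Foot = Q − λn with λ = (n·Q − d)/|n|² = (54 − (-24))/26 = 3.
Foot = (5, 12, -2) − 3·(4, 3, 1) = (-7, 3, -5).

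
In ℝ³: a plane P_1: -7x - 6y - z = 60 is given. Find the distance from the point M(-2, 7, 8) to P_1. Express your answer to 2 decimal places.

n·M − d = (-7)·(-2) + (-6)·(7) + (-1)·(8) − 60 = -96; |n| = √86.
Distance = |-96| / √86 = 96/√86 ≈ 10.35.

10.35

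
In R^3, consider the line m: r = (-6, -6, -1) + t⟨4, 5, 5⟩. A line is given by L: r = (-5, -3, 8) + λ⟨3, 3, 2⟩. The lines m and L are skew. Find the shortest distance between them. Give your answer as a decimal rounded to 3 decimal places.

1.207

Common perpendicular direction n = (4, 5, 5) × (3, 3, 2) = (-5, 7, -3).
With w = (-5, -3, 8) − (-6, -6, -1) = (1, 3, 9), w · n = -11.
Distance = |w · n| / |n| = |-11| / √83 ≈ 1.207.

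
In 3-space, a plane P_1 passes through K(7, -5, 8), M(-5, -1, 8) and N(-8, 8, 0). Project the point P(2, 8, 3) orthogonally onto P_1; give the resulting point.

(1, 5, 0)

KM = (-12, 4, 0), KN = (-15, 13, -8); a normal to P_1 is KM × KN = (-32, -96, -96).
Using K: P_1 has equation -32x - 96y - 96z = -512.
Foot = P − λn with λ = (n·P − d)/|n|² = (-1120 − (-512))/19456 = -1/32.
Foot = (2, 8, 3) − (-1/32)·(-32, -96, -96) = (1, 5, 0).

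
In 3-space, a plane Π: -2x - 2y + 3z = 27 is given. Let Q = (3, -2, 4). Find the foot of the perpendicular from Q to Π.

Foot = Q − λn with λ = (n·Q − d)/|n|² = (10 − 27)/17 = -1.
Foot = (3, -2, 4) − (-1)·(-2, -2, 3) = (1, -4, 7).

(1, -4, 7)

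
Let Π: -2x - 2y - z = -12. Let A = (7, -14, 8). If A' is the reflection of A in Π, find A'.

λ = (n·A − d)/|n|² = (6 − (-12))/9 = 2.
Reflection = A − 2λn = (7, -14, 8) − 4·(-2, -2, -1) = (15, -6, 12).

(15, -6, 12)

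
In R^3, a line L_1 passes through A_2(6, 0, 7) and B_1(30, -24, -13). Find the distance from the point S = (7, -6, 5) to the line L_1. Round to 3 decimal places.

3.623

A direction vector for L_1 is B_1 − A_2 = (24, -24, -20).
Taking (6, 0, 7) on L_1 with direction v = (24, -24, -20): w = S − (6, 0, 7) = (1, -6, -2), and w × v = (72, -28, 120).
Distance = |w × v| / |v| = √20368 / √1552 ≈ 3.623.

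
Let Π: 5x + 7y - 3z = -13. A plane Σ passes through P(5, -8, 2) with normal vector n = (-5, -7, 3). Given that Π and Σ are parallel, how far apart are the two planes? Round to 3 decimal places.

2.634

Σ: n·r = n·P gives -5x - 7y + 3z = 37.
Rescale Σ by 1/(-1): 5x + 7y - 3z = -37. Then distance = |-13 − (-37)| / √83 ≈ 2.634.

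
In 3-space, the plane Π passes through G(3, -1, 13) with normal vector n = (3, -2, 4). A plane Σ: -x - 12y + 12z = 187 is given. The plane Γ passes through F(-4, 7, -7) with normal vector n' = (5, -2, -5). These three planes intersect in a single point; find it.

Π: n·r = n·G gives 3x - 2y + 4z = 63.
Γ: n'·r = n'·F gives 5x - 2y - 5z = 1.
Solving the 3×3 linear system 3x - 2y + 4z = 63, -x - 12y + 12z = 187, 5x - 2y - 5z = 1 (e.g. by elimination or Cramer's rule, determinant = 390) gives (5, -8, 8).

(5, -8, 8)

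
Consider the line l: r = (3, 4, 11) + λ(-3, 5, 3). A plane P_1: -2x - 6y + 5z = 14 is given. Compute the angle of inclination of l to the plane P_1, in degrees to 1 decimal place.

9.8

sin θ = |n·v| / (|n||v|) = |-9| / (√65 · √43) = 0.17024.
θ ≈ 9.8°.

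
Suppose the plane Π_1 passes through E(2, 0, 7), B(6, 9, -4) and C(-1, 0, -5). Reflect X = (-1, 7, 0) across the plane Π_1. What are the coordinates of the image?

(7, 1, -2)

EB = (4, 9, -11), EC = (-3, 0, -12); a normal to Π_1 is EB × EC = (-108, 81, 27).
Using E: Π_1 has equation -108x + 81y + 27z = -27.
λ = (n·X − d)/|n|² = (675 − (-27))/18954 = 1/27.
Reflection = X − 2λn = (-1, 7, 0) − (2/27)·(-108, 81, 27) = (7, 1, -2).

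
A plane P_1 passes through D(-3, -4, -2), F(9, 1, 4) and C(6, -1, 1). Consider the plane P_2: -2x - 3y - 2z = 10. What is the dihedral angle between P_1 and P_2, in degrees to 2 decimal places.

69.05

DF = (12, 5, 6), DC = (9, 3, 3); a normal to P_1 is DF × DC = (-3, 18, -9).
Using D: P_1 has equation -3x + 18y - 9z = -45.
cos θ = |n₁·n₂| / (|n₁||n₂|) = |-30| / (√414 · √17).
θ = arccos(0.35760) ≈ 69.05°.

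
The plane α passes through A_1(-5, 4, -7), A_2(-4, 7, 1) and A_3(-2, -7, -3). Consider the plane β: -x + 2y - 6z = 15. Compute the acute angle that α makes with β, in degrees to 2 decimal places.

A_1A_2 = (1, 3, 8), A_1A_3 = (3, -11, 4); a normal to α is A_1A_2 × A_1A_3 = (100, 20, -20).
Using A_1: α has equation 100x + 20y - 20z = -280.
cos θ = |n₁·n₂| / (|n₁||n₂|) = |60| / (√10800 · √41).
θ = arccos(0.09017) ≈ 84.83°.

84.83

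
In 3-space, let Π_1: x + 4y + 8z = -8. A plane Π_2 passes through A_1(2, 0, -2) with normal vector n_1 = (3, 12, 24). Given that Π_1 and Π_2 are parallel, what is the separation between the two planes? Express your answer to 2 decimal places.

Π_2: n_1·r = n_1·A_1 gives 3x + 12y + 24z = -42.
Rescale Π_2 by 1/3: x + 4y + 8z = -14. Then distance = |-8 − (-14)| / √81 ≈ 0.67.

0.67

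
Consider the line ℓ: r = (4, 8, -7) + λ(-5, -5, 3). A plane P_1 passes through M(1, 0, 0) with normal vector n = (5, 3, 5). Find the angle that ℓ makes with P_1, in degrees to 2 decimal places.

P_1: n·r = n·M gives 5x + 3y + 5z = 5.
sin θ = |n·v| / (|n||v|) = |-25| / (√59 · √59) = 0.42373.
θ ≈ 25.07°.

25.07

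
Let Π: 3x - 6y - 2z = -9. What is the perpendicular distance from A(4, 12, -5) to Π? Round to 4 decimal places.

5.8571

n·A − d = (3)·(4) + (-6)·(12) + (-2)·(-5) − (-9) = -41; |n| = √49.
Distance = |-41| / √49 = 41/√49 ≈ 5.8571.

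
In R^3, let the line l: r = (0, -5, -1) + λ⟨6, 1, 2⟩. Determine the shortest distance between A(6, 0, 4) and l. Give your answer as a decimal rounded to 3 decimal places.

4.750

Taking (0, -5, -1) on l with direction v = (6, 1, 2): w = A − (0, -5, -1) = (6, 5, 5), and w × v = (5, 18, -24).
Distance = |w × v| / |v| = √925 / √41 ≈ 4.750.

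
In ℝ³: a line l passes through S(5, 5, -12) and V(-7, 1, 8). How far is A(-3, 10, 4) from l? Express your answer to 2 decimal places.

8.06

A direction vector for l is V − S = (-12, -4, 20).
Taking (5, 5, -12) on l with direction v = (-12, -4, 20): w = A − (5, 5, -12) = (-8, 5, 16), and w × v = (164, -32, 92).
Distance = |w × v| / |v| = √36384 / √560 ≈ 8.06.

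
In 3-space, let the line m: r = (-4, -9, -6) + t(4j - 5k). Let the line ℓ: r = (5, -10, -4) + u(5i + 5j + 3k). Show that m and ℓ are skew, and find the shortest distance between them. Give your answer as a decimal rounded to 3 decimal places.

6.499

Common perpendicular direction n = (0, 4, -5) × (5, 5, 3) = (37, -25, -20).
With w = (5, -10, -4) − (-4, -9, -6) = (9, -1, 2), w · n = 318.
Since n ≠ 0 the lines are not parallel, and w · n = 318 ≠ 0 so they do not intersect; hence they are skew.
Distance = |w · n| / |n| = |318| / √2394 ≈ 6.499.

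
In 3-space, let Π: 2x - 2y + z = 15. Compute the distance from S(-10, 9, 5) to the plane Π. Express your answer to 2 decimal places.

16.00

n·S − d = (2)·(-10) + (-2)·(9) + (1)·(5) − 15 = -48; |n| = √9.
Distance = |-48| / √9 = 48/√9 ≈ 16.00.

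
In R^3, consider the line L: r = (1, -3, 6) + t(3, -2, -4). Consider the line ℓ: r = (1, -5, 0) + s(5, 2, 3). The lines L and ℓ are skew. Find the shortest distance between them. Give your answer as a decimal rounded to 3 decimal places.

1.145

Common perpendicular direction n = (3, -2, -4) × (5, 2, 3) = (2, -29, 16).
With w = (1, -5, 0) − (1, -3, 6) = (0, -2, -6), w · n = -38.
Distance = |w · n| / |n| = |-38| / √1101 ≈ 1.145.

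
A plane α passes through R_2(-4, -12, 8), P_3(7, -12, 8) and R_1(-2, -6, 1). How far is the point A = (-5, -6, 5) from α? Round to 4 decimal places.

R_2P_3 = (11, 0, 0), R_2R_1 = (2, 6, -7); a normal to α is R_2P_3 × R_2R_1 = (0, 77, 66).
Using R_2: α has equation 77y + 66z = -396.
n·A − d = (0)·(-5) + (77)·(-6) + (66)·(5) − (-396) = 264; |n| = √10285.
Distance = |264| / √10285 = 264/√10285 ≈ 2.6032.

2.6032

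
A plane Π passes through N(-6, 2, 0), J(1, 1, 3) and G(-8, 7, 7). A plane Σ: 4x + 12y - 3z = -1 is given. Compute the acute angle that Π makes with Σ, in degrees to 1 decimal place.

16.1

NJ = (7, -1, 3), NG = (-2, 5, 7); a normal to Π is NJ × NG = (-22, -55, 33).
Using N: Π has equation -22x - 55y + 33z = 22.
cos θ = |n₁·n₂| / (|n₁||n₂|) = |-847| / (√4598 · √169).
θ = arccos(0.96085) ≈ 16.1°.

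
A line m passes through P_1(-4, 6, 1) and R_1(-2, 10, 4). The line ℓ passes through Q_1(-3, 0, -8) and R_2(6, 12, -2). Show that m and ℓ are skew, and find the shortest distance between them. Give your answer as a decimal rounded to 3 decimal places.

0.265

A direction vector for m is R_1 − P_1 = (2, 4, 3).
A direction vector for ℓ is R_2 − Q_1 = (9, 12, 6).
Common perpendicular direction n = (2, 4, 3) × (9, 12, 6) = (-12, 15, -12).
With w = (-3, 0, -8) − (-4, 6, 1) = (1, -6, -9), w · n = 6.
Since n ≠ 0 the lines are not parallel, and w · n = 6 ≠ 0 so they do not intersect; hence they are skew.
Distance = |w · n| / |n| = |6| / √513 ≈ 0.265.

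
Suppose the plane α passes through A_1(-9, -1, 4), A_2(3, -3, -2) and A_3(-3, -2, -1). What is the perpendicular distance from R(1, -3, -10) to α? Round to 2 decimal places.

0.33

A_1A_2 = (12, -2, -6), A_1A_3 = (6, -1, -5); a normal to α is A_1A_2 × A_1A_3 = (4, 24, 0).
Using A_1: α has equation 4x + 24y = -60.
n·R − d = (4)·(1) + (24)·(-3) + (0)·(-10) − (-60) = -8; |n| = √592.
Distance = |-8| / √592 = 8/√592 ≈ 0.33.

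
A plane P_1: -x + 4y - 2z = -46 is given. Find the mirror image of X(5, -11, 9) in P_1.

(3, -3, 5)

λ = (n·X − d)/|n|² = (-67 − (-46))/21 = -1.
Reflection = X − 2λn = (5, -11, 9) − (-2)·(-1, 4, -2) = (3, -3, 5).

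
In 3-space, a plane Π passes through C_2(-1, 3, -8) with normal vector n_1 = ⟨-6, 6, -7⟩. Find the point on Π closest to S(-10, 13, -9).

Π: n_1·r = n_1·C_2 gives -6x + 6y - 7z = 80.
Foot = S − λn with λ = (n·S − d)/|n|² = (201 − 80)/121 = 1.
Foot = (-10, 13, -9) − 1·(-6, 6, -7) = (-4, 7, -2).

(-4, 7, -2)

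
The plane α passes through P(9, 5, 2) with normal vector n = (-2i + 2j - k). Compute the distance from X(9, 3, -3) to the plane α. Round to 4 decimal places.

0.3333

α: n·r = n·P gives -2x + 2y - z = -10.
n·X − d = (-2)·(9) + (2)·(3) + (-1)·(-3) − (-10) = 1; |n| = √9.
Distance = |1| / √9 = 1/√9 ≈ 0.3333.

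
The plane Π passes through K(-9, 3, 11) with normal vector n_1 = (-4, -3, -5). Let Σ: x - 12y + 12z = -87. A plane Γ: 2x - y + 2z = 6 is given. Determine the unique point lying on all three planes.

Π: n_1·r = n_1·K gives -4x - 3y - 5z = -28.
Solving the 3×3 linear system -4x - 3y - 5z = -28, x - 12y + 12z = -87, 2x - y + 2z = 6 (e.g. by elimination or Cramer's rule, determinant = -133) gives (9, 4, -4).

(9, 4, -4)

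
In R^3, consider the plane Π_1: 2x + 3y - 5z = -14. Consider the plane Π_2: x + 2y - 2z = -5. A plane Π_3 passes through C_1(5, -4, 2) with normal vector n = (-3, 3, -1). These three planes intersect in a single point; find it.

Π_3: n·r = n·C_1 gives -3x + 3y - z = -29.
Solving the 3×3 linear system 2x + 3y - 5z = -14, x + 2y - 2z = -5, -3x + 3y - z = -29 (e.g. by elimination or Cramer's rule, determinant = -16) gives (7, -1, 5).

(7, -1, 5)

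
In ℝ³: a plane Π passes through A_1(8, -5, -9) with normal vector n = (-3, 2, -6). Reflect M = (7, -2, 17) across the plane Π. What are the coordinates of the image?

(-11, 10, -19)

Π: n·r = n·A_1 gives -3x + 2y - 6z = 20.
λ = (n·M − d)/|n|² = (-127 − 20)/49 = -3.
Reflection = M − 2λn = (7, -2, 17) − (-6)·(-3, 2, -6) = (-11, 10, -19).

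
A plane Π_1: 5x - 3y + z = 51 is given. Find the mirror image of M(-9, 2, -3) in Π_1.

λ = (n·M − d)/|n|² = (-54 − 51)/35 = -3.
Reflection = M − 2λn = (-9, 2, -3) − (-6)·(5, -3, 1) = (21, -16, 3).

(21, -16, 3)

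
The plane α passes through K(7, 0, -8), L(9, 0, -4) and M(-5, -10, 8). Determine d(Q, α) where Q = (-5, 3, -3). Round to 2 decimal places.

8.95

KL = (2, 0, 4), KM = (-12, -10, 16); a normal to α is KL × KM = (40, -80, -20).
Using K: α has equation 40x - 80y - 20z = 440.
n·Q − d = (40)·(-5) + (-80)·(3) + (-20)·(-3) − 440 = -820; |n| = √8400.
Distance = |-820| / √8400 = 820/√8400 ≈ 8.95.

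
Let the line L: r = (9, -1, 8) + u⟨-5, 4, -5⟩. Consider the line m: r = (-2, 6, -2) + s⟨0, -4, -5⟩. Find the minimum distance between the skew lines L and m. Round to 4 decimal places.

1.2687

Common perpendicular direction n = (-5, 4, -5) × (0, -4, -5) = (-40, -25, 20).
With w = (-2, 6, -2) − (9, -1, 8) = (-11, 7, -10), w · n = 65.
Distance = |w · n| / |n| = |65| / √2625 ≈ 1.2687.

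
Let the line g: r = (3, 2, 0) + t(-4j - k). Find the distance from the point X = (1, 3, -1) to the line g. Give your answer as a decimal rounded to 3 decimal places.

2.339

Taking (3, 2, 0) on g with direction v = (0, -4, -1): w = X − (3, 2, 0) = (-2, 1, -1), and w × v = (-5, -2, 8).
Distance = |w × v| / |v| = √93 / √17 ≈ 2.339.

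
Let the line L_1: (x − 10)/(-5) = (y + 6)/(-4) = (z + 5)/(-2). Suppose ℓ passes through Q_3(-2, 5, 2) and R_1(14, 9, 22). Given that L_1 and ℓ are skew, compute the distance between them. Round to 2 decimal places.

L_1 has direction (-5, -4, -2) through (10, -6, -5).
A direction vector for ℓ is R_1 − Q_3 = (16, 4, 20).
Common perpendicular direction n = (-5, -4, -2) × (16, 4, 20) = (-72, 68, 44).
With w = (-2, 5, 2) − (10, -6, -5) = (-12, 11, 7), w · n = 1920.
Distance = |w · n| / |n| = |1920| / √11744 ≈ 17.72.

17.72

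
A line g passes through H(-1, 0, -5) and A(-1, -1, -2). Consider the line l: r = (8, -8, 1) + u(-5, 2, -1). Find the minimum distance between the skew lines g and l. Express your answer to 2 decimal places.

A direction vector for g is A − H = (0, -1, 3).
Common perpendicular direction n = (0, -1, 3) × (-5, 2, -1) = (-5, -15, -5).
With w = (8, -8, 1) − (-1, 0, -5) = (9, -8, 6), w · n = 45.
Distance = |w · n| / |n| = |45| / √275 ≈ 2.71.

2.71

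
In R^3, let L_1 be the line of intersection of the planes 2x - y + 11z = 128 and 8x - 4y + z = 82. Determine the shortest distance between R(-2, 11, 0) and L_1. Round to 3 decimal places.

Direction of L_1: (2, -1, 11) × (8, -4, 1) = (43, 86, 0).
A point on L_1: solving the two plane equations with x = 6 gives (6, -6, 10).
Taking (6, -6, 10) on L_1 with direction v = (43, 86, 0): w = R − (6, -6, 10) = (-8, 17, -10), and w × v = (860, -430, -1419).
Distance = |w × v| / |v| = √2938061 / √9245 ≈ 17.827.

17.827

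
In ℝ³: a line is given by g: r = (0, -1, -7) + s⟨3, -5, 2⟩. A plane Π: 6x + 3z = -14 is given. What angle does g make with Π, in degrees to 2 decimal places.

35.48

sin θ = |n·v| / (|n||v|) = |24| / (√45 · √38) = 0.58038.
θ ≈ 35.48°.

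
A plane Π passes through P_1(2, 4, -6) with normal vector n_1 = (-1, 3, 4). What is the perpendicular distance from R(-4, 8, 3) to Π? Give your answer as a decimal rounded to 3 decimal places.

10.590

Π: n_1·r = n_1·P_1 gives -x + 3y + 4z = -14.
n·R − d = (-1)·(-4) + (3)·(8) + (4)·(3) − (-14) = 54; |n| = √26.
Distance = |54| / √26 = 54/√26 ≈ 10.590.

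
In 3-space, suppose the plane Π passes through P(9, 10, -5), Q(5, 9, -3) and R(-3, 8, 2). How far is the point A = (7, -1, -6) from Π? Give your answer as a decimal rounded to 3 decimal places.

PQ = (-4, -1, 2), PR = (-12, -2, 7); a normal to Π is PQ × PR = (-3, 4, -4).
Using P: Π has equation -3x + 4y - 4z = 33.
n·A − d = (-3)·(7) + (4)·(-1) + (-4)·(-6) − 33 = -34; |n| = √41.
Distance = |-34| / √41 = 34/√41 ≈ 5.310.

5.310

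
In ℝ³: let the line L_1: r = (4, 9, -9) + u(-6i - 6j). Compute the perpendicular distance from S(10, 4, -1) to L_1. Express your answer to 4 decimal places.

11.1580

Taking (4, 9, -9) on L_1 with direction v = (-6, -6, 0): w = S − (4, 9, -9) = (6, -5, 8), and w × v = (48, -48, -66).
Distance = |w × v| / |v| = √8964 / √72 ≈ 11.1580.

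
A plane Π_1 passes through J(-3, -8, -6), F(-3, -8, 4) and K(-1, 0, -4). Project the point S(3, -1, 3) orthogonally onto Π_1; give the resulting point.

(-1, 0, 3)

JF = (0, 0, 10), JK = (2, 8, 2); a normal to Π_1 is JF × JK = (-80, 20, 0).
Using J: Π_1 has equation -80x + 20y = 80.
Foot = S − λn with λ = (n·S − d)/|n|² = (-260 − 80)/6800 = -1/20.
Foot = (3, -1, 3) − (-1/20)·(-80, 20, 0) = (-1, 0, 3).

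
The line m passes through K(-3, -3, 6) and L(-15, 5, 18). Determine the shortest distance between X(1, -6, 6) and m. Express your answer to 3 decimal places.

A direction vector for m is L − K = (-12, 8, 12).
Taking (-3, -3, 6) on m with direction v = (-12, 8, 12): w = X − (-3, -3, 6) = (4, -3, 0), and w × v = (-36, -48, -4).
Distance = |w × v| / |v| = √3616 / √352 ≈ 3.205.

3.205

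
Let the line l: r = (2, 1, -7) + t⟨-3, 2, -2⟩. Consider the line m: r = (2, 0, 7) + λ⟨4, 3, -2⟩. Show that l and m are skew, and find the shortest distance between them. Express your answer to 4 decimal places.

10.1296

Common perpendicular direction n = (-3, 2, -2) × (4, 3, -2) = (2, -14, -17).
With w = (2, 0, 7) − (2, 1, -7) = (0, -1, 14), w · n = -224.
Since n ≠ 0 the lines are not parallel, and w · n = -224 ≠ 0 so they do not intersect; hence they are skew.
Distance = |w · n| / |n| = |-224| / √489 ≈ 10.1296.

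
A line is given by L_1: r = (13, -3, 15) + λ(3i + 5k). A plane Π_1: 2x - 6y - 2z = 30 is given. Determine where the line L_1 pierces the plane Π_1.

(1, -3, -5)

Substitute r = (13, -3, 15) + t(3, 0, 5) into the plane: 14 + (-4)t = 30, so t = -4.
Intersection: (13, -3, 15) + (-4)·(3, 0, 5) = (1, -3, -5).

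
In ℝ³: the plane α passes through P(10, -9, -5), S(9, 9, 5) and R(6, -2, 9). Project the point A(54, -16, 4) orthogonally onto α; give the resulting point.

(12, -10, -11)

PS = (-1, 18, 10), PR = (-4, 7, 14); a normal to α is PS × PR = (182, -26, 65).
Using P: α has equation 182x - 26y + 65z = 1729.
Foot = A − λn with λ = (n·A − d)/|n|² = (10504 − 1729)/38025 = 3/13.
Foot = (54, -16, 4) − (3/13)·(182, -26, 65) = (12, -10, -11).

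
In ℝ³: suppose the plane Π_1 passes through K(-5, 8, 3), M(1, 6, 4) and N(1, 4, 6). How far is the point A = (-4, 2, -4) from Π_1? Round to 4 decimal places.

9.0122

KM = (6, -2, 1), KN = (6, -4, 3); a normal to Π_1 is KM × KN = (-2, -12, -12).
Using K: Π_1 has equation -2x - 12y - 12z = -122.
n·A − d = (-2)·(-4) + (-12)·(2) + (-12)·(-4) − (-122) = 154; |n| = √292.
Distance = |154| / √292 = 154/√292 ≈ 9.0122.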